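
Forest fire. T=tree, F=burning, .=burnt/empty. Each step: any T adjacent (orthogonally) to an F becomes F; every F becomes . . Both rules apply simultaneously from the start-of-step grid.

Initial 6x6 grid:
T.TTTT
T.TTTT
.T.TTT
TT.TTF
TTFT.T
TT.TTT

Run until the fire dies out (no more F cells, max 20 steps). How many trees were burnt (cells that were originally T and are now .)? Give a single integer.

Answer: 25

Derivation:
Step 1: +5 fires, +2 burnt (F count now 5)
Step 2: +8 fires, +5 burnt (F count now 8)
Step 3: +7 fires, +8 burnt (F count now 7)
Step 4: +2 fires, +7 burnt (F count now 2)
Step 5: +2 fires, +2 burnt (F count now 2)
Step 6: +1 fires, +2 burnt (F count now 1)
Step 7: +0 fires, +1 burnt (F count now 0)
Fire out after step 7
Initially T: 27, now '.': 34
Total burnt (originally-T cells now '.'): 25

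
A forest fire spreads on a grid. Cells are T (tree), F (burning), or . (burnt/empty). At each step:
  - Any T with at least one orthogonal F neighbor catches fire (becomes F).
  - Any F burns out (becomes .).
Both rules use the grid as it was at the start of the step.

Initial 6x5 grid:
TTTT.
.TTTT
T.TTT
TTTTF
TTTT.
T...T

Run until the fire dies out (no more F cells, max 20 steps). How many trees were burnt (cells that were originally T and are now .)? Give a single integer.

Answer: 21

Derivation:
Step 1: +2 fires, +1 burnt (F count now 2)
Step 2: +4 fires, +2 burnt (F count now 4)
Step 3: +4 fires, +4 burnt (F count now 4)
Step 4: +4 fires, +4 burnt (F count now 4)
Step 5: +4 fires, +4 burnt (F count now 4)
Step 6: +2 fires, +4 burnt (F count now 2)
Step 7: +1 fires, +2 burnt (F count now 1)
Step 8: +0 fires, +1 burnt (F count now 0)
Fire out after step 8
Initially T: 22, now '.': 29
Total burnt (originally-T cells now '.'): 21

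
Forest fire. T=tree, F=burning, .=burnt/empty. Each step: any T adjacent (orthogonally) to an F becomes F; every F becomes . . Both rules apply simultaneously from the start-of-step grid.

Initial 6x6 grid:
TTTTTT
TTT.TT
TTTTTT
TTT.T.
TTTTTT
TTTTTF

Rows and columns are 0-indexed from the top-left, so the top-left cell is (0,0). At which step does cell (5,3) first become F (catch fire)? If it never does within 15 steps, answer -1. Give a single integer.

Step 1: cell (5,3)='T' (+2 fires, +1 burnt)
Step 2: cell (5,3)='F' (+2 fires, +2 burnt)
  -> target ignites at step 2
Step 3: cell (5,3)='.' (+3 fires, +2 burnt)
Step 4: cell (5,3)='.' (+3 fires, +3 burnt)
Step 5: cell (5,3)='.' (+6 fires, +3 burnt)
Step 6: cell (5,3)='.' (+5 fires, +6 burnt)
Step 7: cell (5,3)='.' (+5 fires, +5 burnt)
Step 8: cell (5,3)='.' (+3 fires, +5 burnt)
Step 9: cell (5,3)='.' (+2 fires, +3 burnt)
Step 10: cell (5,3)='.' (+1 fires, +2 burnt)
Step 11: cell (5,3)='.' (+0 fires, +1 burnt)
  fire out at step 11

2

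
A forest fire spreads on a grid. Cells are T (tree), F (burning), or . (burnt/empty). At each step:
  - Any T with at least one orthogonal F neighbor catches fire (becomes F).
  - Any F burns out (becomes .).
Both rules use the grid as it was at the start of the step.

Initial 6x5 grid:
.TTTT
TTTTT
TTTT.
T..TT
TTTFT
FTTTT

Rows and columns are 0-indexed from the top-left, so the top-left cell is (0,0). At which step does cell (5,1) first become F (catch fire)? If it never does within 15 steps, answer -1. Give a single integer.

Step 1: cell (5,1)='F' (+6 fires, +2 burnt)
  -> target ignites at step 1
Step 2: cell (5,1)='.' (+6 fires, +6 burnt)
Step 3: cell (5,1)='.' (+3 fires, +6 burnt)
Step 4: cell (5,1)='.' (+5 fires, +3 burnt)
Step 5: cell (5,1)='.' (+3 fires, +5 burnt)
Step 6: cell (5,1)='.' (+1 fires, +3 burnt)
Step 7: cell (5,1)='.' (+0 fires, +1 burnt)
  fire out at step 7

1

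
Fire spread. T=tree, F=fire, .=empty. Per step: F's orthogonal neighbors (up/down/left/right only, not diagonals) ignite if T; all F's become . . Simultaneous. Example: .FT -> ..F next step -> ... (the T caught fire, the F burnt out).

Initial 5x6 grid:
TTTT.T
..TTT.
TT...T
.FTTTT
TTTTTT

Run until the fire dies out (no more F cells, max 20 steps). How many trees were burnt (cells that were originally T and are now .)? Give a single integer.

Step 1: +3 fires, +1 burnt (F count now 3)
Step 2: +4 fires, +3 burnt (F count now 4)
Step 3: +2 fires, +4 burnt (F count now 2)
Step 4: +2 fires, +2 burnt (F count now 2)
Step 5: +2 fires, +2 burnt (F count now 2)
Step 6: +0 fires, +2 burnt (F count now 0)
Fire out after step 6
Initially T: 21, now '.': 22
Total burnt (originally-T cells now '.'): 13

Answer: 13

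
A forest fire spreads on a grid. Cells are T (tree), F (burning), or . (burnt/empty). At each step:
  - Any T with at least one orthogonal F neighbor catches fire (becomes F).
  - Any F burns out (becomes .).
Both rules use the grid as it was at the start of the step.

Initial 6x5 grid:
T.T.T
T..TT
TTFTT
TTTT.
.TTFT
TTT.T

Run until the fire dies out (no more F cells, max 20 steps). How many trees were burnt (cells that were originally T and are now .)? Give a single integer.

Answer: 20

Derivation:
Step 1: +6 fires, +2 burnt (F count now 6)
Step 2: +7 fires, +6 burnt (F count now 7)
Step 3: +4 fires, +7 burnt (F count now 4)
Step 4: +3 fires, +4 burnt (F count now 3)
Step 5: +0 fires, +3 burnt (F count now 0)
Fire out after step 5
Initially T: 21, now '.': 29
Total burnt (originally-T cells now '.'): 20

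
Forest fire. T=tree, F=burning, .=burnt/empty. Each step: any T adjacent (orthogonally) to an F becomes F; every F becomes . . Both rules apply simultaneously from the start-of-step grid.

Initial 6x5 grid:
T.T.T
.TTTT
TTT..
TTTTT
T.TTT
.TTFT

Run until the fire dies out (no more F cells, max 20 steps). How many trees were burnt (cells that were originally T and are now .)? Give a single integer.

Step 1: +3 fires, +1 burnt (F count now 3)
Step 2: +4 fires, +3 burnt (F count now 4)
Step 3: +2 fires, +4 burnt (F count now 2)
Step 4: +2 fires, +2 burnt (F count now 2)
Step 5: +3 fires, +2 burnt (F count now 3)
Step 6: +5 fires, +3 burnt (F count now 5)
Step 7: +1 fires, +5 burnt (F count now 1)
Step 8: +1 fires, +1 burnt (F count now 1)
Step 9: +0 fires, +1 burnt (F count now 0)
Fire out after step 9
Initially T: 22, now '.': 29
Total burnt (originally-T cells now '.'): 21

Answer: 21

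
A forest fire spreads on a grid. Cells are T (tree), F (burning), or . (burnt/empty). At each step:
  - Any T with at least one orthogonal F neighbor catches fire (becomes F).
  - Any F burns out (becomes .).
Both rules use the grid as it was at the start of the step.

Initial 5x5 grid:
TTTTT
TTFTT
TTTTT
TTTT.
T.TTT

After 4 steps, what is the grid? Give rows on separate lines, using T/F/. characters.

Step 1: 4 trees catch fire, 1 burn out
  TTFTT
  TF.FT
  TTFTT
  TTTT.
  T.TTT
Step 2: 7 trees catch fire, 4 burn out
  TF.FT
  F...F
  TF.FT
  TTFT.
  T.TTT
Step 3: 7 trees catch fire, 7 burn out
  F...F
  .....
  F...F
  TF.F.
  T.FTT
Step 4: 2 trees catch fire, 7 burn out
  .....
  .....
  .....
  F....
  T..FT

.....
.....
.....
F....
T..FT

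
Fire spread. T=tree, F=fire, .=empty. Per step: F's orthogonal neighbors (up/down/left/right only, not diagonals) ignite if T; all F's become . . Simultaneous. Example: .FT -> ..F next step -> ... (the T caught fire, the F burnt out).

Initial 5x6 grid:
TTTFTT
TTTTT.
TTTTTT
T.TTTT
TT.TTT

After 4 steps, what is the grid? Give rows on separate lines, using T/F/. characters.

Step 1: 3 trees catch fire, 1 burn out
  TTF.FT
  TTTFT.
  TTTTTT
  T.TTTT
  TT.TTT
Step 2: 5 trees catch fire, 3 burn out
  TF...F
  TTF.F.
  TTTFTT
  T.TTTT
  TT.TTT
Step 3: 5 trees catch fire, 5 burn out
  F.....
  TF....
  TTF.FT
  T.TFTT
  TT.TTT
Step 4: 6 trees catch fire, 5 burn out
  ......
  F.....
  TF...F
  T.F.FT
  TT.FTT

......
F.....
TF...F
T.F.FT
TT.FTT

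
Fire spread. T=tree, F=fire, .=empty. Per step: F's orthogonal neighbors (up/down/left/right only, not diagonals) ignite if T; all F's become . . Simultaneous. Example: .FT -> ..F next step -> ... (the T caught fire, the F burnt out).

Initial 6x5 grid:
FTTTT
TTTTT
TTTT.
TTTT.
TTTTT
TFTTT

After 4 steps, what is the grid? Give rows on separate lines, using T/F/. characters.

Step 1: 5 trees catch fire, 2 burn out
  .FTTT
  FTTTT
  TTTT.
  TTTT.
  TFTTT
  F.FTT
Step 2: 7 trees catch fire, 5 burn out
  ..FTT
  .FTTT
  FTTT.
  TFTT.
  F.FTT
  ...FT
Step 3: 7 trees catch fire, 7 burn out
  ...FT
  ..FTT
  .FTT.
  F.FT.
  ...FT
  ....F
Step 4: 5 trees catch fire, 7 burn out
  ....F
  ...FT
  ..FT.
  ...F.
  ....F
  .....

....F
...FT
..FT.
...F.
....F
.....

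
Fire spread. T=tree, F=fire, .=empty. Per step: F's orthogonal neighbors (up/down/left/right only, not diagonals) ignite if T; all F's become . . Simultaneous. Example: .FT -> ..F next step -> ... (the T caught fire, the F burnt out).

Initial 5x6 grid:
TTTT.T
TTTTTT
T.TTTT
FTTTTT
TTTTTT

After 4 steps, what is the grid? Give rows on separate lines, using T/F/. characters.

Step 1: 3 trees catch fire, 1 burn out
  TTTT.T
  TTTTTT
  F.TTTT
  .FTTTT
  FTTTTT
Step 2: 3 trees catch fire, 3 burn out
  TTTT.T
  FTTTTT
  ..TTTT
  ..FTTT
  .FTTTT
Step 3: 5 trees catch fire, 3 burn out
  FTTT.T
  .FTTTT
  ..FTTT
  ...FTT
  ..FTTT
Step 4: 5 trees catch fire, 5 burn out
  .FTT.T
  ..FTTT
  ...FTT
  ....FT
  ...FTT

.FTT.T
..FTTT
...FTT
....FT
...FTT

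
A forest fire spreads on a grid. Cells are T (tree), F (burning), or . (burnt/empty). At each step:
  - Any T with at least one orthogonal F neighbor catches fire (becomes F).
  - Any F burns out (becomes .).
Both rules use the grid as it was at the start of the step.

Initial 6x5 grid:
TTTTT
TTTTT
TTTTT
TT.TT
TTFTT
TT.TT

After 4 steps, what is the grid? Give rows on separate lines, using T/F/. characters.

Step 1: 2 trees catch fire, 1 burn out
  TTTTT
  TTTTT
  TTTTT
  TT.TT
  TF.FT
  TT.TT
Step 2: 6 trees catch fire, 2 burn out
  TTTTT
  TTTTT
  TTTTT
  TF.FT
  F...F
  TF.FT
Step 3: 6 trees catch fire, 6 burn out
  TTTTT
  TTTTT
  TFTFT
  F...F
  .....
  F...F
Step 4: 5 trees catch fire, 6 burn out
  TTTTT
  TFTFT
  F.F.F
  .....
  .....
  .....

TTTTT
TFTFT
F.F.F
.....
.....
.....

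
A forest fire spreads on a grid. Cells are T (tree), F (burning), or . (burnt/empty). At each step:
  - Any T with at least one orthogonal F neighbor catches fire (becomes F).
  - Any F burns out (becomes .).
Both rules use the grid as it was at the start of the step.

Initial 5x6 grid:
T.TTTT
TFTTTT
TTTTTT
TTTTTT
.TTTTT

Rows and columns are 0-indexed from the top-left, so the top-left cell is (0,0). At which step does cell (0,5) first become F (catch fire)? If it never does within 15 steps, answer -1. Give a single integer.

Step 1: cell (0,5)='T' (+3 fires, +1 burnt)
Step 2: cell (0,5)='T' (+6 fires, +3 burnt)
Step 3: cell (0,5)='T' (+6 fires, +6 burnt)
Step 4: cell (0,5)='T' (+5 fires, +6 burnt)
Step 5: cell (0,5)='F' (+4 fires, +5 burnt)
  -> target ignites at step 5
Step 6: cell (0,5)='.' (+2 fires, +4 burnt)
Step 7: cell (0,5)='.' (+1 fires, +2 burnt)
Step 8: cell (0,5)='.' (+0 fires, +1 burnt)
  fire out at step 8

5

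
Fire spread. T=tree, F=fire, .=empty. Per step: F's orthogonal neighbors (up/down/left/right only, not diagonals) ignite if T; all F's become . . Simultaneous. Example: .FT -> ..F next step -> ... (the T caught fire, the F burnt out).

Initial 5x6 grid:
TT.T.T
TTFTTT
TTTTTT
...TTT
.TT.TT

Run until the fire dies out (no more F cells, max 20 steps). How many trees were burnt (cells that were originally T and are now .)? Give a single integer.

Answer: 20

Derivation:
Step 1: +3 fires, +1 burnt (F count now 3)
Step 2: +6 fires, +3 burnt (F count now 6)
Step 3: +5 fires, +6 burnt (F count now 5)
Step 4: +3 fires, +5 burnt (F count now 3)
Step 5: +2 fires, +3 burnt (F count now 2)
Step 6: +1 fires, +2 burnt (F count now 1)
Step 7: +0 fires, +1 burnt (F count now 0)
Fire out after step 7
Initially T: 22, now '.': 28
Total burnt (originally-T cells now '.'): 20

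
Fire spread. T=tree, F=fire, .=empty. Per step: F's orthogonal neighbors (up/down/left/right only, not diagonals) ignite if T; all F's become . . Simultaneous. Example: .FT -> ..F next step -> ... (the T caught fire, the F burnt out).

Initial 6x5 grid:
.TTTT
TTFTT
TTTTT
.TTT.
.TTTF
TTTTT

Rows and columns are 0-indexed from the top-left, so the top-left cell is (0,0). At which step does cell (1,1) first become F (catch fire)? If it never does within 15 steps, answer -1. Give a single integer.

Step 1: cell (1,1)='F' (+6 fires, +2 burnt)
  -> target ignites at step 1
Step 2: cell (1,1)='.' (+10 fires, +6 burnt)
Step 3: cell (1,1)='.' (+6 fires, +10 burnt)
Step 4: cell (1,1)='.' (+1 fires, +6 burnt)
Step 5: cell (1,1)='.' (+1 fires, +1 burnt)
Step 6: cell (1,1)='.' (+0 fires, +1 burnt)
  fire out at step 6

1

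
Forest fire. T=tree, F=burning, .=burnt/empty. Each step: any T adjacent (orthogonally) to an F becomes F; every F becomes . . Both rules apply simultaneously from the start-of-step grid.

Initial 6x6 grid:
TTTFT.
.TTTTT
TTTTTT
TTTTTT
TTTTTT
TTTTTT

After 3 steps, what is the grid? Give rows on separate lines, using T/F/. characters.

Step 1: 3 trees catch fire, 1 burn out
  TTF.F.
  .TTFTT
  TTTTTT
  TTTTTT
  TTTTTT
  TTTTTT
Step 2: 4 trees catch fire, 3 burn out
  TF....
  .TF.FT
  TTTFTT
  TTTTTT
  TTTTTT
  TTTTTT
Step 3: 6 trees catch fire, 4 burn out
  F.....
  .F...F
  TTF.FT
  TTTFTT
  TTTTTT
  TTTTTT

F.....
.F...F
TTF.FT
TTTFTT
TTTTTT
TTTTTT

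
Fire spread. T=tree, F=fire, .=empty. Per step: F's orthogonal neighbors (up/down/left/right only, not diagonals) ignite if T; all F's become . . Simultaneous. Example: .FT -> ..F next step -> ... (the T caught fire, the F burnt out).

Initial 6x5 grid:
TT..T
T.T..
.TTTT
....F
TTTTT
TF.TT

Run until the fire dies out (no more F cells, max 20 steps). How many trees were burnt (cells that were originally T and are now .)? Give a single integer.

Answer: 13

Derivation:
Step 1: +4 fires, +2 burnt (F count now 4)
Step 2: +5 fires, +4 burnt (F count now 5)
Step 3: +2 fires, +5 burnt (F count now 2)
Step 4: +2 fires, +2 burnt (F count now 2)
Step 5: +0 fires, +2 burnt (F count now 0)
Fire out after step 5
Initially T: 17, now '.': 26
Total burnt (originally-T cells now '.'): 13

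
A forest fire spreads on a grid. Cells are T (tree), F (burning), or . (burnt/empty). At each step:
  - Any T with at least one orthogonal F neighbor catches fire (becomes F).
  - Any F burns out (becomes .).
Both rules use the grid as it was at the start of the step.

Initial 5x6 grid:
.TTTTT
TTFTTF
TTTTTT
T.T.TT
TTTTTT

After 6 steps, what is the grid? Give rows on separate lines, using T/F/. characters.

Step 1: 7 trees catch fire, 2 burn out
  .TFTTF
  TF.FF.
  TTFTTF
  T.T.TT
  TTTTTT
Step 2: 9 trees catch fire, 7 burn out
  .F.FF.
  F.....
  TF.FF.
  T.F.TF
  TTTTTT
Step 3: 4 trees catch fire, 9 burn out
  ......
  ......
  F.....
  T...F.
  TTFTTF
Step 4: 4 trees catch fire, 4 burn out
  ......
  ......
  ......
  F.....
  TF.FF.
Step 5: 1 trees catch fire, 4 burn out
  ......
  ......
  ......
  ......
  F.....
Step 6: 0 trees catch fire, 1 burn out
  ......
  ......
  ......
  ......
  ......

......
......
......
......
......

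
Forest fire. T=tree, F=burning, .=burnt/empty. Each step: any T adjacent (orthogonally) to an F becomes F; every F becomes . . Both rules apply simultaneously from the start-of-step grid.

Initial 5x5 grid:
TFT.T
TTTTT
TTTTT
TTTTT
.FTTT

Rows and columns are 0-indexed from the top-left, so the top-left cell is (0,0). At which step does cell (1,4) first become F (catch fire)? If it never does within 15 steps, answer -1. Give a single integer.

Step 1: cell (1,4)='T' (+5 fires, +2 burnt)
Step 2: cell (1,4)='T' (+6 fires, +5 burnt)
Step 3: cell (1,4)='T' (+5 fires, +6 burnt)
Step 4: cell (1,4)='F' (+3 fires, +5 burnt)
  -> target ignites at step 4
Step 5: cell (1,4)='.' (+2 fires, +3 burnt)
Step 6: cell (1,4)='.' (+0 fires, +2 burnt)
  fire out at step 6

4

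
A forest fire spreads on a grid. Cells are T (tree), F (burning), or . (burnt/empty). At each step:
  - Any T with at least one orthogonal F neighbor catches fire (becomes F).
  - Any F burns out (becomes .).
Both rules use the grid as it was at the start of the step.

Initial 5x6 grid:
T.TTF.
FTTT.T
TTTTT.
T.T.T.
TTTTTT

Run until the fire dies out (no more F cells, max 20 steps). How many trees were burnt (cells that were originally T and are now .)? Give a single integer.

Step 1: +4 fires, +2 burnt (F count now 4)
Step 2: +5 fires, +4 burnt (F count now 5)
Step 3: +3 fires, +5 burnt (F count now 3)
Step 4: +3 fires, +3 burnt (F count now 3)
Step 5: +2 fires, +3 burnt (F count now 2)
Step 6: +2 fires, +2 burnt (F count now 2)
Step 7: +1 fires, +2 burnt (F count now 1)
Step 8: +0 fires, +1 burnt (F count now 0)
Fire out after step 8
Initially T: 21, now '.': 29
Total burnt (originally-T cells now '.'): 20

Answer: 20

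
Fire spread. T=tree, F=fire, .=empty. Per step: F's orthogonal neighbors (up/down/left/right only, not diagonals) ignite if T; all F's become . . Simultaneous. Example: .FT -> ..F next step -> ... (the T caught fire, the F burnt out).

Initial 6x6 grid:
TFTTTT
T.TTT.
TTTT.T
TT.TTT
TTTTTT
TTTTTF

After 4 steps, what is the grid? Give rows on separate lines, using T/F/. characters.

Step 1: 4 trees catch fire, 2 burn out
  F.FTTT
  T.TTT.
  TTTT.T
  TT.TTT
  TTTTTF
  TTTTF.
Step 2: 6 trees catch fire, 4 burn out
  ...FTT
  F.FTT.
  TTTT.T
  TT.TTF
  TTTTF.
  TTTF..
Step 3: 8 trees catch fire, 6 burn out
  ....FT
  ...FT.
  FTFT.F
  TT.TF.
  TTTF..
  TTF...
Step 4: 8 trees catch fire, 8 burn out
  .....F
  ....F.
  .F.F..
  FT.F..
  TTF...
  TF....

.....F
....F.
.F.F..
FT.F..
TTF...
TF....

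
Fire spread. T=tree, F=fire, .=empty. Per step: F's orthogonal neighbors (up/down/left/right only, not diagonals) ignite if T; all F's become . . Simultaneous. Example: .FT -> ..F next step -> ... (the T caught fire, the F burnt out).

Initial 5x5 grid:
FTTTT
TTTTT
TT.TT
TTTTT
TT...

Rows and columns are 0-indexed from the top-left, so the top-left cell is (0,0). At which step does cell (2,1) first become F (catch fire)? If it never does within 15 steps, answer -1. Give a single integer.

Step 1: cell (2,1)='T' (+2 fires, +1 burnt)
Step 2: cell (2,1)='T' (+3 fires, +2 burnt)
Step 3: cell (2,1)='F' (+4 fires, +3 burnt)
  -> target ignites at step 3
Step 4: cell (2,1)='.' (+4 fires, +4 burnt)
Step 5: cell (2,1)='.' (+4 fires, +4 burnt)
Step 6: cell (2,1)='.' (+2 fires, +4 burnt)
Step 7: cell (2,1)='.' (+1 fires, +2 burnt)
Step 8: cell (2,1)='.' (+0 fires, +1 burnt)
  fire out at step 8

3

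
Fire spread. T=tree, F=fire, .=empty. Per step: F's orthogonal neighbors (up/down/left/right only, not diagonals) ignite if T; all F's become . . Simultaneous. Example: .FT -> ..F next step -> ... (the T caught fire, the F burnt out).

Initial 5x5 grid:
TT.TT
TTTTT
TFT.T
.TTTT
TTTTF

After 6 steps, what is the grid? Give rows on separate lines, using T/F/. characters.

Step 1: 6 trees catch fire, 2 burn out
  TT.TT
  TFTTT
  F.F.T
  .FTTF
  TTTF.
Step 2: 8 trees catch fire, 6 burn out
  TF.TT
  F.FTT
  ....F
  ..FF.
  TFF..
Step 3: 4 trees catch fire, 8 burn out
  F..TT
  ...FF
  .....
  .....
  F....
Step 4: 2 trees catch fire, 4 burn out
  ...FF
  .....
  .....
  .....
  .....
Step 5: 0 trees catch fire, 2 burn out
  .....
  .....
  .....
  .....
  .....
Step 6: 0 trees catch fire, 0 burn out
  .....
  .....
  .....
  .....
  .....

.....
.....
.....
.....
.....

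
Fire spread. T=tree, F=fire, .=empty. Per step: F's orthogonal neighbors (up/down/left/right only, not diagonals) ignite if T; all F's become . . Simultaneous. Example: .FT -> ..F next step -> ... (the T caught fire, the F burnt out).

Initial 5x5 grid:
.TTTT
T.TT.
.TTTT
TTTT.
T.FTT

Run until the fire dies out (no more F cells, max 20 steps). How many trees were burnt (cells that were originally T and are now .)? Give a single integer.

Step 1: +2 fires, +1 burnt (F count now 2)
Step 2: +4 fires, +2 burnt (F count now 4)
Step 3: +4 fires, +4 burnt (F count now 4)
Step 4: +4 fires, +4 burnt (F count now 4)
Step 5: +2 fires, +4 burnt (F count now 2)
Step 6: +1 fires, +2 burnt (F count now 1)
Step 7: +0 fires, +1 burnt (F count now 0)
Fire out after step 7
Initially T: 18, now '.': 24
Total burnt (originally-T cells now '.'): 17

Answer: 17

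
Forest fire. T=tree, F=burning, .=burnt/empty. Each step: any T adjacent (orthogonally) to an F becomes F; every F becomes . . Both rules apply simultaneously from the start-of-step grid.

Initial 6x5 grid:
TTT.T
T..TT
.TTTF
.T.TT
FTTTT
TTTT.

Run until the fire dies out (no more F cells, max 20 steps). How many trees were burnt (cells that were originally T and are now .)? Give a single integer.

Step 1: +5 fires, +2 burnt (F count now 5)
Step 2: +8 fires, +5 burnt (F count now 8)
Step 3: +3 fires, +8 burnt (F count now 3)
Step 4: +1 fires, +3 burnt (F count now 1)
Step 5: +0 fires, +1 burnt (F count now 0)
Fire out after step 5
Initially T: 21, now '.': 26
Total burnt (originally-T cells now '.'): 17

Answer: 17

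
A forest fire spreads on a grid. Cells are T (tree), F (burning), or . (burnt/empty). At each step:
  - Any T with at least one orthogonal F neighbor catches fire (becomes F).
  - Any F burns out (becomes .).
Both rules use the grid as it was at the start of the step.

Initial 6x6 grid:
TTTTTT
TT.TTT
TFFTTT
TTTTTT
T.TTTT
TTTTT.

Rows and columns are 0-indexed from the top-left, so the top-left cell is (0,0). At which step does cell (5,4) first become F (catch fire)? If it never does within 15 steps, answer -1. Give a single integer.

Step 1: cell (5,4)='T' (+5 fires, +2 burnt)
Step 2: cell (5,4)='T' (+7 fires, +5 burnt)
Step 3: cell (5,4)='T' (+9 fires, +7 burnt)
Step 4: cell (5,4)='T' (+7 fires, +9 burnt)
Step 5: cell (5,4)='F' (+3 fires, +7 burnt)
  -> target ignites at step 5
Step 6: cell (5,4)='.' (+0 fires, +3 burnt)
  fire out at step 6

5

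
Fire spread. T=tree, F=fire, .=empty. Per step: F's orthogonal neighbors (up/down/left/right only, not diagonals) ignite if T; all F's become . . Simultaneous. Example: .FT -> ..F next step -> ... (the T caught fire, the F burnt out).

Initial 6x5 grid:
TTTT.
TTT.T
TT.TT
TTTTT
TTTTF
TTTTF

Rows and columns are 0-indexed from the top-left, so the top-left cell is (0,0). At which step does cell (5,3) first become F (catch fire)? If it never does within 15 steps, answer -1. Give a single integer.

Step 1: cell (5,3)='F' (+3 fires, +2 burnt)
  -> target ignites at step 1
Step 2: cell (5,3)='.' (+4 fires, +3 burnt)
Step 3: cell (5,3)='.' (+5 fires, +4 burnt)
Step 4: cell (5,3)='.' (+3 fires, +5 burnt)
Step 5: cell (5,3)='.' (+2 fires, +3 burnt)
Step 6: cell (5,3)='.' (+2 fires, +2 burnt)
Step 7: cell (5,3)='.' (+3 fires, +2 burnt)
Step 8: cell (5,3)='.' (+2 fires, +3 burnt)
Step 9: cell (5,3)='.' (+1 fires, +2 burnt)
Step 10: cell (5,3)='.' (+0 fires, +1 burnt)
  fire out at step 10

1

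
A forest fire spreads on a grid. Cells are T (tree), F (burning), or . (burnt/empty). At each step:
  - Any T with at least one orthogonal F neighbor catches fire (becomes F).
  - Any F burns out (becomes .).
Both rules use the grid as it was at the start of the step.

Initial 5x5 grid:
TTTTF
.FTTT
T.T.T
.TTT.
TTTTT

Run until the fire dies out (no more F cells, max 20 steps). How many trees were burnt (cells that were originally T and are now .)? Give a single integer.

Answer: 17

Derivation:
Step 1: +4 fires, +2 burnt (F count now 4)
Step 2: +5 fires, +4 burnt (F count now 5)
Step 3: +1 fires, +5 burnt (F count now 1)
Step 4: +3 fires, +1 burnt (F count now 3)
Step 5: +2 fires, +3 burnt (F count now 2)
Step 6: +2 fires, +2 burnt (F count now 2)
Step 7: +0 fires, +2 burnt (F count now 0)
Fire out after step 7
Initially T: 18, now '.': 24
Total burnt (originally-T cells now '.'): 17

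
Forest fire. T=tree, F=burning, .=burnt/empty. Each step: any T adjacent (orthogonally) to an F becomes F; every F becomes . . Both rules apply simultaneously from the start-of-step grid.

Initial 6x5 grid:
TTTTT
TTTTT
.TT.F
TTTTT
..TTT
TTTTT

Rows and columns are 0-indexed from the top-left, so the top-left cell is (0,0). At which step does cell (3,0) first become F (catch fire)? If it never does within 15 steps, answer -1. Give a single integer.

Step 1: cell (3,0)='T' (+2 fires, +1 burnt)
Step 2: cell (3,0)='T' (+4 fires, +2 burnt)
Step 3: cell (3,0)='T' (+5 fires, +4 burnt)
Step 4: cell (3,0)='T' (+6 fires, +5 burnt)
Step 5: cell (3,0)='F' (+5 fires, +6 burnt)
  -> target ignites at step 5
Step 6: cell (3,0)='.' (+2 fires, +5 burnt)
Step 7: cell (3,0)='.' (+1 fires, +2 burnt)
Step 8: cell (3,0)='.' (+0 fires, +1 burnt)
  fire out at step 8

5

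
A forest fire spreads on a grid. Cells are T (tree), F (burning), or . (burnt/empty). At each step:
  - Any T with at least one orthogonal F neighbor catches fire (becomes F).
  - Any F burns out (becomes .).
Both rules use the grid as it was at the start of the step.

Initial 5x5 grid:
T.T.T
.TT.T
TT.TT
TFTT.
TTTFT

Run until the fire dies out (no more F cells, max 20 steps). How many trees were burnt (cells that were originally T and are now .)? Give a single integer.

Answer: 16

Derivation:
Step 1: +7 fires, +2 burnt (F count now 7)
Step 2: +4 fires, +7 burnt (F count now 4)
Step 3: +2 fires, +4 burnt (F count now 2)
Step 4: +2 fires, +2 burnt (F count now 2)
Step 5: +1 fires, +2 burnt (F count now 1)
Step 6: +0 fires, +1 burnt (F count now 0)
Fire out after step 6
Initially T: 17, now '.': 24
Total burnt (originally-T cells now '.'): 16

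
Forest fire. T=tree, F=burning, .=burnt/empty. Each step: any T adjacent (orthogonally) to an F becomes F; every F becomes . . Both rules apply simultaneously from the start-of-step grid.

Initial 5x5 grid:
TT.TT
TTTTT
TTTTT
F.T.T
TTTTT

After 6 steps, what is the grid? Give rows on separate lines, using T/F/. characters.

Step 1: 2 trees catch fire, 1 burn out
  TT.TT
  TTTTT
  FTTTT
  ..T.T
  FTTTT
Step 2: 3 trees catch fire, 2 burn out
  TT.TT
  FTTTT
  .FTTT
  ..T.T
  .FTTT
Step 3: 4 trees catch fire, 3 burn out
  FT.TT
  .FTTT
  ..FTT
  ..T.T
  ..FTT
Step 4: 5 trees catch fire, 4 burn out
  .F.TT
  ..FTT
  ...FT
  ..F.T
  ...FT
Step 5: 3 trees catch fire, 5 burn out
  ...TT
  ...FT
  ....F
  ....T
  ....F
Step 6: 3 trees catch fire, 3 burn out
  ...FT
  ....F
  .....
  ....F
  .....

...FT
....F
.....
....F
.....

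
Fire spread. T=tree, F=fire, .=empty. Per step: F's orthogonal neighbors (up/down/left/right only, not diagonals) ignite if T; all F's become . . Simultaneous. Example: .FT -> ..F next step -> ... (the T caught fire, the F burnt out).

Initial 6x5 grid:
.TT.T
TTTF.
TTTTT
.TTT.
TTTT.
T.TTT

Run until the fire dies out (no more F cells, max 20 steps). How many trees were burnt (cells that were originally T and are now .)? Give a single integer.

Step 1: +2 fires, +1 burnt (F count now 2)
Step 2: +5 fires, +2 burnt (F count now 5)
Step 3: +5 fires, +5 burnt (F count now 5)
Step 4: +4 fires, +5 burnt (F count now 4)
Step 5: +3 fires, +4 burnt (F count now 3)
Step 6: +1 fires, +3 burnt (F count now 1)
Step 7: +1 fires, +1 burnt (F count now 1)
Step 8: +0 fires, +1 burnt (F count now 0)
Fire out after step 8
Initially T: 22, now '.': 29
Total burnt (originally-T cells now '.'): 21

Answer: 21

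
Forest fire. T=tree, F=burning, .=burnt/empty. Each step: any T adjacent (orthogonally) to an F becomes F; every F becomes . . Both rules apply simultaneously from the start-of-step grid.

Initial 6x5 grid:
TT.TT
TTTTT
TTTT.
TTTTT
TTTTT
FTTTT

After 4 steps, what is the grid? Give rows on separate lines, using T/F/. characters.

Step 1: 2 trees catch fire, 1 burn out
  TT.TT
  TTTTT
  TTTT.
  TTTTT
  FTTTT
  .FTTT
Step 2: 3 trees catch fire, 2 burn out
  TT.TT
  TTTTT
  TTTT.
  FTTTT
  .FTTT
  ..FTT
Step 3: 4 trees catch fire, 3 burn out
  TT.TT
  TTTTT
  FTTT.
  .FTTT
  ..FTT
  ...FT
Step 4: 5 trees catch fire, 4 burn out
  TT.TT
  FTTTT
  .FTT.
  ..FTT
  ...FT
  ....F

TT.TT
FTTTT
.FTT.
..FTT
...FT
....F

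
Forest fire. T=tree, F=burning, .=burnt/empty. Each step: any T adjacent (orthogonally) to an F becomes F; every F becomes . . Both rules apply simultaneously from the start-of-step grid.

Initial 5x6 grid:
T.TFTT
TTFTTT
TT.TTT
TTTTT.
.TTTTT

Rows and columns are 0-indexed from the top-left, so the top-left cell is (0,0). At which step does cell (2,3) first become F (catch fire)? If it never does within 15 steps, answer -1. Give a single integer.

Step 1: cell (2,3)='T' (+4 fires, +2 burnt)
Step 2: cell (2,3)='F' (+5 fires, +4 burnt)
  -> target ignites at step 2
Step 3: cell (2,3)='.' (+6 fires, +5 burnt)
Step 4: cell (2,3)='.' (+6 fires, +6 burnt)
Step 5: cell (2,3)='.' (+2 fires, +6 burnt)
Step 6: cell (2,3)='.' (+1 fires, +2 burnt)
Step 7: cell (2,3)='.' (+0 fires, +1 burnt)
  fire out at step 7

2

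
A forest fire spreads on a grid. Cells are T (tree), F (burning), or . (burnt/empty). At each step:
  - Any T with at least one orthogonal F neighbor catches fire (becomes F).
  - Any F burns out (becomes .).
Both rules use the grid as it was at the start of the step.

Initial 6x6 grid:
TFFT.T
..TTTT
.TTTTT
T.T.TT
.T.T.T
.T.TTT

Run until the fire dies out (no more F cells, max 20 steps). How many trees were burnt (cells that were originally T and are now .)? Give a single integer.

Answer: 20

Derivation:
Step 1: +3 fires, +2 burnt (F count now 3)
Step 2: +2 fires, +3 burnt (F count now 2)
Step 3: +4 fires, +2 burnt (F count now 4)
Step 4: +2 fires, +4 burnt (F count now 2)
Step 5: +3 fires, +2 burnt (F count now 3)
Step 6: +1 fires, +3 burnt (F count now 1)
Step 7: +1 fires, +1 burnt (F count now 1)
Step 8: +1 fires, +1 burnt (F count now 1)
Step 9: +1 fires, +1 burnt (F count now 1)
Step 10: +1 fires, +1 burnt (F count now 1)
Step 11: +1 fires, +1 burnt (F count now 1)
Step 12: +0 fires, +1 burnt (F count now 0)
Fire out after step 12
Initially T: 23, now '.': 33
Total burnt (originally-T cells now '.'): 20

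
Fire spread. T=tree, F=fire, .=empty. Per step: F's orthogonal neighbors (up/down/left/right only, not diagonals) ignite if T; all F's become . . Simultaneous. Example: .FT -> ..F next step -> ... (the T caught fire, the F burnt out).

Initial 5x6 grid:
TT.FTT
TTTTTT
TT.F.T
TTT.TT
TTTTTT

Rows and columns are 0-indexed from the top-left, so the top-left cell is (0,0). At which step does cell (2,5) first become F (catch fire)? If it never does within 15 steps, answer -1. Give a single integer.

Step 1: cell (2,5)='T' (+2 fires, +2 burnt)
Step 2: cell (2,5)='T' (+3 fires, +2 burnt)
Step 3: cell (2,5)='T' (+2 fires, +3 burnt)
Step 4: cell (2,5)='F' (+4 fires, +2 burnt)
  -> target ignites at step 4
Step 5: cell (2,5)='.' (+4 fires, +4 burnt)
Step 6: cell (2,5)='.' (+5 fires, +4 burnt)
Step 7: cell (2,5)='.' (+3 fires, +5 burnt)
Step 8: cell (2,5)='.' (+1 fires, +3 burnt)
Step 9: cell (2,5)='.' (+0 fires, +1 burnt)
  fire out at step 9

4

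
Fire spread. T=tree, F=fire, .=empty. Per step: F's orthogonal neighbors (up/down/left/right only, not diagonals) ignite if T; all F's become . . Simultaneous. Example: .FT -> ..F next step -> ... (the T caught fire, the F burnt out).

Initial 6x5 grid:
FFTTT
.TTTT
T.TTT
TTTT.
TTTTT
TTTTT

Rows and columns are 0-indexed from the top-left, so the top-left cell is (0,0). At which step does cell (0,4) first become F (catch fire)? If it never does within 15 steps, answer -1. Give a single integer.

Step 1: cell (0,4)='T' (+2 fires, +2 burnt)
Step 2: cell (0,4)='T' (+2 fires, +2 burnt)
Step 3: cell (0,4)='F' (+3 fires, +2 burnt)
  -> target ignites at step 3
Step 4: cell (0,4)='.' (+3 fires, +3 burnt)
Step 5: cell (0,4)='.' (+4 fires, +3 burnt)
Step 6: cell (0,4)='.' (+4 fires, +4 burnt)
Step 7: cell (0,4)='.' (+5 fires, +4 burnt)
Step 8: cell (0,4)='.' (+2 fires, +5 burnt)
Step 9: cell (0,4)='.' (+0 fires, +2 burnt)
  fire out at step 9

3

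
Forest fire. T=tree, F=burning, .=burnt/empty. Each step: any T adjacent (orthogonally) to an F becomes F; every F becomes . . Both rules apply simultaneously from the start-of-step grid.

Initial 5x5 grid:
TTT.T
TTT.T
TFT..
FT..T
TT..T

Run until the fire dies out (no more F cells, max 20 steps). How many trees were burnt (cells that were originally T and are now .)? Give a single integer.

Answer: 11

Derivation:
Step 1: +5 fires, +2 burnt (F count now 5)
Step 2: +4 fires, +5 burnt (F count now 4)
Step 3: +2 fires, +4 burnt (F count now 2)
Step 4: +0 fires, +2 burnt (F count now 0)
Fire out after step 4
Initially T: 15, now '.': 21
Total burnt (originally-T cells now '.'): 11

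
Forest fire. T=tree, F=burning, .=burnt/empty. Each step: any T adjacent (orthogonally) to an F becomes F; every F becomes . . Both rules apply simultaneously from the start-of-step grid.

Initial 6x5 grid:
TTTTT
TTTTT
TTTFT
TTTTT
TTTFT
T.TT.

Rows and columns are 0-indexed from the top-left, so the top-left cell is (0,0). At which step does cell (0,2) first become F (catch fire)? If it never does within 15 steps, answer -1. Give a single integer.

Step 1: cell (0,2)='T' (+7 fires, +2 burnt)
Step 2: cell (0,2)='T' (+8 fires, +7 burnt)
Step 3: cell (0,2)='F' (+6 fires, +8 burnt)
  -> target ignites at step 3
Step 4: cell (0,2)='.' (+4 fires, +6 burnt)
Step 5: cell (0,2)='.' (+1 fires, +4 burnt)
Step 6: cell (0,2)='.' (+0 fires, +1 burnt)
  fire out at step 6

3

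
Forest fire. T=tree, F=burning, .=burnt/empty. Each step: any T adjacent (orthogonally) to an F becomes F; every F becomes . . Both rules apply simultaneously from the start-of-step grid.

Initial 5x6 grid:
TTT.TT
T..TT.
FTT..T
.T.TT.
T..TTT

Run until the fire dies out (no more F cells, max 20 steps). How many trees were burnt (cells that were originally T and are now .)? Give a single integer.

Step 1: +2 fires, +1 burnt (F count now 2)
Step 2: +3 fires, +2 burnt (F count now 3)
Step 3: +1 fires, +3 burnt (F count now 1)
Step 4: +1 fires, +1 burnt (F count now 1)
Step 5: +0 fires, +1 burnt (F count now 0)
Fire out after step 5
Initially T: 18, now '.': 19
Total burnt (originally-T cells now '.'): 7

Answer: 7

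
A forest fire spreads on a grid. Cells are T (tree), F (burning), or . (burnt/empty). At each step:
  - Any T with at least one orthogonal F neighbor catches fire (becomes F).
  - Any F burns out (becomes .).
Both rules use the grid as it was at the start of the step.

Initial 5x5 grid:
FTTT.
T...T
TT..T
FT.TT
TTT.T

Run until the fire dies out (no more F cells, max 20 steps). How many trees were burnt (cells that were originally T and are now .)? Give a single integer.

Step 1: +5 fires, +2 burnt (F count now 5)
Step 2: +3 fires, +5 burnt (F count now 3)
Step 3: +2 fires, +3 burnt (F count now 2)
Step 4: +0 fires, +2 burnt (F count now 0)
Fire out after step 4
Initially T: 15, now '.': 20
Total burnt (originally-T cells now '.'): 10

Answer: 10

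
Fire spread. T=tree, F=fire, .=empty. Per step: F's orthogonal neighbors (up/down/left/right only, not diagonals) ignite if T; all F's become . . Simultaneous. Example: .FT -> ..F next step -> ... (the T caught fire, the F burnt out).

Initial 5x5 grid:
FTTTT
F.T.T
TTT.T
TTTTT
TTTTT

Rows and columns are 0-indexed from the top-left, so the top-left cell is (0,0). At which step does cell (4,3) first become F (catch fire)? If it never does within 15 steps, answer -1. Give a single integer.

Step 1: cell (4,3)='T' (+2 fires, +2 burnt)
Step 2: cell (4,3)='T' (+3 fires, +2 burnt)
Step 3: cell (4,3)='T' (+5 fires, +3 burnt)
Step 4: cell (4,3)='T' (+3 fires, +5 burnt)
Step 5: cell (4,3)='T' (+3 fires, +3 burnt)
Step 6: cell (4,3)='F' (+3 fires, +3 burnt)
  -> target ignites at step 6
Step 7: cell (4,3)='.' (+1 fires, +3 burnt)
Step 8: cell (4,3)='.' (+0 fires, +1 burnt)
  fire out at step 8

6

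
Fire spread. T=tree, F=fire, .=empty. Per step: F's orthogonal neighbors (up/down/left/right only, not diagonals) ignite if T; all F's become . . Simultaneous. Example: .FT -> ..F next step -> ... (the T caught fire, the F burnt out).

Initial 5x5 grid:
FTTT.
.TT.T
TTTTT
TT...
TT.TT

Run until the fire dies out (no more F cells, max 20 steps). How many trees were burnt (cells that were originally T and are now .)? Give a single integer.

Answer: 15

Derivation:
Step 1: +1 fires, +1 burnt (F count now 1)
Step 2: +2 fires, +1 burnt (F count now 2)
Step 3: +3 fires, +2 burnt (F count now 3)
Step 4: +3 fires, +3 burnt (F count now 3)
Step 5: +3 fires, +3 burnt (F count now 3)
Step 6: +2 fires, +3 burnt (F count now 2)
Step 7: +1 fires, +2 burnt (F count now 1)
Step 8: +0 fires, +1 burnt (F count now 0)
Fire out after step 8
Initially T: 17, now '.': 23
Total burnt (originally-T cells now '.'): 15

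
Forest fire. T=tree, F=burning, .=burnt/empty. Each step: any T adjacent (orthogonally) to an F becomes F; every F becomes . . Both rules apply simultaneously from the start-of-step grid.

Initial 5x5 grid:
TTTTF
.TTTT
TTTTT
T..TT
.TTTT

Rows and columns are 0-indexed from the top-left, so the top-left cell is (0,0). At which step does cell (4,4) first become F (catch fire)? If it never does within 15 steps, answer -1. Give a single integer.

Step 1: cell (4,4)='T' (+2 fires, +1 burnt)
Step 2: cell (4,4)='T' (+3 fires, +2 burnt)
Step 3: cell (4,4)='T' (+4 fires, +3 burnt)
Step 4: cell (4,4)='F' (+5 fires, +4 burnt)
  -> target ignites at step 4
Step 5: cell (4,4)='.' (+2 fires, +5 burnt)
Step 6: cell (4,4)='.' (+2 fires, +2 burnt)
Step 7: cell (4,4)='.' (+2 fires, +2 burnt)
Step 8: cell (4,4)='.' (+0 fires, +2 burnt)
  fire out at step 8

4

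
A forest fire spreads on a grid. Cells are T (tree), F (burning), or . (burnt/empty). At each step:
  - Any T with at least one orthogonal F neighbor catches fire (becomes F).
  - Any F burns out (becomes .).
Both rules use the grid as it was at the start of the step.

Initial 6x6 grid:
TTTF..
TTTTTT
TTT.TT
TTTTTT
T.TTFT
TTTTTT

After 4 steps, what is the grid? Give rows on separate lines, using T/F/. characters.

Step 1: 6 trees catch fire, 2 burn out
  TTF...
  TTTFTT
  TTT.TT
  TTTTFT
  T.TF.F
  TTTTFT
Step 2: 9 trees catch fire, 6 burn out
  TF....
  TTF.FT
  TTT.FT
  TTTF.F
  T.F...
  TTTF.F
Step 3: 7 trees catch fire, 9 burn out
  F.....
  TF...F
  TTF..F
  TTF...
  T.....
  TTF...
Step 4: 4 trees catch fire, 7 burn out
  ......
  F.....
  TF....
  TF....
  T.....
  TF....

......
F.....
TF....
TF....
T.....
TF....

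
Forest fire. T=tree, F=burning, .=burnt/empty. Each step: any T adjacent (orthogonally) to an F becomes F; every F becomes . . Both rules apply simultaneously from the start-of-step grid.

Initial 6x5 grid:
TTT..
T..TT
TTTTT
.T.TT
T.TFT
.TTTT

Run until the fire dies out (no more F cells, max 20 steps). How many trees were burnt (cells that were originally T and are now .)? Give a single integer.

Step 1: +4 fires, +1 burnt (F count now 4)
Step 2: +4 fires, +4 burnt (F count now 4)
Step 3: +4 fires, +4 burnt (F count now 4)
Step 4: +2 fires, +4 burnt (F count now 2)
Step 5: +2 fires, +2 burnt (F count now 2)
Step 6: +1 fires, +2 burnt (F count now 1)
Step 7: +1 fires, +1 burnt (F count now 1)
Step 8: +1 fires, +1 burnt (F count now 1)
Step 9: +1 fires, +1 burnt (F count now 1)
Step 10: +0 fires, +1 burnt (F count now 0)
Fire out after step 10
Initially T: 21, now '.': 29
Total burnt (originally-T cells now '.'): 20

Answer: 20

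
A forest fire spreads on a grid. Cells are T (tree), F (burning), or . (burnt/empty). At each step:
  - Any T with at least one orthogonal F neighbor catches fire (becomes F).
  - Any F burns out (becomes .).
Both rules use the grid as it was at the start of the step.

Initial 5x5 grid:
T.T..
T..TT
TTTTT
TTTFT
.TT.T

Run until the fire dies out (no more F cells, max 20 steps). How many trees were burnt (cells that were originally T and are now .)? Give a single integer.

Step 1: +3 fires, +1 burnt (F count now 3)
Step 2: +6 fires, +3 burnt (F count now 6)
Step 3: +4 fires, +6 burnt (F count now 4)
Step 4: +1 fires, +4 burnt (F count now 1)
Step 5: +1 fires, +1 burnt (F count now 1)
Step 6: +1 fires, +1 burnt (F count now 1)
Step 7: +0 fires, +1 burnt (F count now 0)
Fire out after step 7
Initially T: 17, now '.': 24
Total burnt (originally-T cells now '.'): 16

Answer: 16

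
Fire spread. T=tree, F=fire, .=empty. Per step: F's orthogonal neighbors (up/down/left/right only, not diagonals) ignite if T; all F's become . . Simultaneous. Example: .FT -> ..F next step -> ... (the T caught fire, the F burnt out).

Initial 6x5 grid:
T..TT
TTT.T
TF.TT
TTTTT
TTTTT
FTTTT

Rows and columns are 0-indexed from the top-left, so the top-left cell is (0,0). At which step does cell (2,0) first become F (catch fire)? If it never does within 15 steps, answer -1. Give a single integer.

Step 1: cell (2,0)='F' (+5 fires, +2 burnt)
  -> target ignites at step 1
Step 2: cell (2,0)='.' (+6 fires, +5 burnt)
Step 3: cell (2,0)='.' (+4 fires, +6 burnt)
Step 4: cell (2,0)='.' (+4 fires, +4 burnt)
Step 5: cell (2,0)='.' (+2 fires, +4 burnt)
Step 6: cell (2,0)='.' (+1 fires, +2 burnt)
Step 7: cell (2,0)='.' (+1 fires, +1 burnt)
Step 8: cell (2,0)='.' (+1 fires, +1 burnt)
Step 9: cell (2,0)='.' (+0 fires, +1 burnt)
  fire out at step 9

1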